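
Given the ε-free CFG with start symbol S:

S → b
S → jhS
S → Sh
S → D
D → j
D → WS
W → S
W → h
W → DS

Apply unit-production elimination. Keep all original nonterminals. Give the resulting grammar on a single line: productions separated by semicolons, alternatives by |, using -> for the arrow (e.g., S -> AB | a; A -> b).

Unit productions: S->D, W->S.
Unit pairs (A ⇒* B via units): (S,D), (W,D), (W,S).
S: inherits non-unit rules of {D, S} → Sh | WS | b | j | jhS.
D: inherits non-unit rules of {D} → WS | j.
W: inherits non-unit rules of {D, S, W} → DS | Sh | WS | b | h | j | jhS.

S -> b | j | Sh | WS | jhS; D -> j | WS; W -> b | h | j | DS | Sh | WS | jhS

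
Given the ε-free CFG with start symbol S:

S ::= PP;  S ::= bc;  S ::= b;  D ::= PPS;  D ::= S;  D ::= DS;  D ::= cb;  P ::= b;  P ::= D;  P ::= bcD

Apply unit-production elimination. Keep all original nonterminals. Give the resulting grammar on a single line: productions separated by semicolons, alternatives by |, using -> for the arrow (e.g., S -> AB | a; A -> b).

S -> b | PP | bc; D -> b | DS | PP | bc | cb | PPS; P -> b | DS | PP | bc | cb | PPS | bcD

Unit productions: D->S, P->D.
Unit pairs (A ⇒* B via units): (D,S), (P,D), (P,S).
S: inherits non-unit rules of {S} → PP | b | bc.
D: inherits non-unit rules of {D, S} → DS | PP | PPS | b | bc | cb.
P: inherits non-unit rules of {D, P, S} → DS | PP | PPS | b | bc | bcD | cb.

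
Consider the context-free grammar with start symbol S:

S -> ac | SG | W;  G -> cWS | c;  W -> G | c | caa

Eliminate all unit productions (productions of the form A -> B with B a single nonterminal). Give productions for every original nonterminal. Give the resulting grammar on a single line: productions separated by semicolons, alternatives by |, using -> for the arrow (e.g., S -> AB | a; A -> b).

Unit productions: S->W, W->G.
Unit pairs (A ⇒* B via units): (S,G), (S,W), (W,G).
S: inherits non-unit rules of {G, S, W} → SG | ac | c | cWS | caa.
G: inherits non-unit rules of {G} → c | cWS.
W: inherits non-unit rules of {G, W} → c | cWS | caa.

S -> c | SG | ac | cWS | caa; G -> c | cWS; W -> c | cWS | caa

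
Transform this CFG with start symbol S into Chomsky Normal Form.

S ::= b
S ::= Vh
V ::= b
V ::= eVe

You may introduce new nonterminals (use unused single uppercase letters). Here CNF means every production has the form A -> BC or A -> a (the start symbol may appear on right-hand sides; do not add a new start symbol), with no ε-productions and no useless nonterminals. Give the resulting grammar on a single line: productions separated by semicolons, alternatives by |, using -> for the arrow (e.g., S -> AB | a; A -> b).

No ε-productions.
No unit productions to eliminate.
TERM: introduce B -> e, A -> h and substitute in every rule of length ≥2.
BIN: V -> BVB becomes V -> BC, C -> VB.

S -> b | VA; A -> h; B -> e; C -> VB; V -> b | BC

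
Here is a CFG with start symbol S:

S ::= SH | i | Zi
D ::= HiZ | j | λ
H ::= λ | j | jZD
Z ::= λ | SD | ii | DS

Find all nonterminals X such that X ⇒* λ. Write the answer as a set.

{D, H, Z}

Directly nullable (have an ε-rule): {D, H, Z}.
Not nullable: S — each has a terminal in every rule's right-hand side or depends on a non-nullable symbol.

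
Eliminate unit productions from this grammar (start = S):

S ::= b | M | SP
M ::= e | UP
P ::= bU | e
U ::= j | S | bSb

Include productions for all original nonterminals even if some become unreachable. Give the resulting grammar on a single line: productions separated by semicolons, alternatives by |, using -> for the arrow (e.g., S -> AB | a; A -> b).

S -> b | e | SP | UP; M -> e | UP; P -> e | bU; U -> b | e | j | SP | UP | bSb

Unit productions: S->M, U->S.
Unit pairs (A ⇒* B via units): (S,M), (U,M), (U,S).
S: inherits non-unit rules of {M, S} → SP | UP | b | e.
M: inherits non-unit rules of {M} → UP | e.
P: inherits non-unit rules of {P} → bU | e.
U: inherits non-unit rules of {M, S, U} → SP | UP | b | bSb | e | j.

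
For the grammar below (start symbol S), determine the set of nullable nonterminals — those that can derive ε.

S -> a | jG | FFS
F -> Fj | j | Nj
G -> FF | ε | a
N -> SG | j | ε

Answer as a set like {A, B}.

{G, N}

Directly nullable (have an ε-rule): {G, N}.
Not nullable: F, S — each has a terminal in every rule's right-hand side or depends on a non-nullable symbol.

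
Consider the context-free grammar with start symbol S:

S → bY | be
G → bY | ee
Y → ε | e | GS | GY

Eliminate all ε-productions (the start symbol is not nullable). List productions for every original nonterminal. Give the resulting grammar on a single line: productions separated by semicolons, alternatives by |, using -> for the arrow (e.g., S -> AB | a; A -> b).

Nullable set: {Y}.
S -> bY: Y nullable, giving b | bY.
G -> bY: Y nullable, giving b | bY.
Drop Y -> ε.
Y -> GY: Y nullable, giving G | GY.
Unchanged (no nullable symbols): S -> be; G -> ee; Y -> GS; Y -> e.

S -> b | bY | be; G -> b | bY | ee; Y -> G | e | GS | GY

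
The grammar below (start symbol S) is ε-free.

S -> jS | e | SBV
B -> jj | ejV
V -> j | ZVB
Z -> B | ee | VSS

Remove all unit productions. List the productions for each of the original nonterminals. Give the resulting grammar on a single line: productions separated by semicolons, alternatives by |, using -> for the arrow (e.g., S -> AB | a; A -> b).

S -> e | jS | SBV; B -> jj | ejV; V -> j | ZVB; Z -> ee | jj | VSS | ejV

Unit productions: Z->B.
Unit pairs (A ⇒* B via units): (Z,B).
S: inherits non-unit rules of {S} → SBV | e | jS.
B: inherits non-unit rules of {B} → ejV | jj.
V: inherits non-unit rules of {V} → ZVB | j.
Z: inherits non-unit rules of {B, Z} → VSS | ee | ejV | jj.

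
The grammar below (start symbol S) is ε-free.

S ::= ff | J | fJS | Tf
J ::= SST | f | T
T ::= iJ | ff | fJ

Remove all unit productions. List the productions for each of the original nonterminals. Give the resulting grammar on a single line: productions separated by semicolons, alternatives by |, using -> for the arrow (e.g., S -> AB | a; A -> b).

S -> f | Tf | fJ | ff | iJ | SST | fJS; J -> f | fJ | ff | iJ | SST; T -> fJ | ff | iJ

Unit productions: J->T, S->J.
Unit pairs (A ⇒* B via units): (J,T), (S,J), (S,T).
S: inherits non-unit rules of {J, S, T} → SST | Tf | f | fJ | fJS | ff | iJ.
J: inherits non-unit rules of {J, T} → SST | f | fJ | ff | iJ.
T: inherits non-unit rules of {T} → fJ | ff | iJ.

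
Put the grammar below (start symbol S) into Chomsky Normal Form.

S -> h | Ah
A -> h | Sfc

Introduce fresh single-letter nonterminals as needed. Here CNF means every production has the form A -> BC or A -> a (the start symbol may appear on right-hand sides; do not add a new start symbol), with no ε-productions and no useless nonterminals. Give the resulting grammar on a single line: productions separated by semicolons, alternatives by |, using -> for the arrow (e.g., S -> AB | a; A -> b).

No ε-productions.
No unit productions to eliminate.
TERM: introduce C -> c, B -> f, D -> h and substitute in every rule of length ≥2.
BIN: A -> SBC becomes A -> SE, E -> BC.

S -> h | AD; A -> h | SE; B -> f; C -> c; D -> h; E -> BC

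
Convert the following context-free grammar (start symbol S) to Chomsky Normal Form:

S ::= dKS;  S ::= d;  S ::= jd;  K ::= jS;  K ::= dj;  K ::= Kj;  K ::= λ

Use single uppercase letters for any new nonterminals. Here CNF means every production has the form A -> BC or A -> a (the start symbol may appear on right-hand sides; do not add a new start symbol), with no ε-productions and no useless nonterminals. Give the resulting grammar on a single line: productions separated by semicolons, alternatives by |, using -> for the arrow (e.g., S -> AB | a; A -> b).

S -> d | AB | BC | BS; A -> j; B -> d; C -> KS; K -> j | AS | BA | KA

Nullable: {K}; after ε-elimination: S -> d | dS | jd | dKS; K -> j | Kj | dj | jS.
No unit productions to eliminate.
TERM: introduce B -> d, A -> j and substitute in every rule of length ≥2.
BIN: S -> BKS becomes S -> BC, C -> KS.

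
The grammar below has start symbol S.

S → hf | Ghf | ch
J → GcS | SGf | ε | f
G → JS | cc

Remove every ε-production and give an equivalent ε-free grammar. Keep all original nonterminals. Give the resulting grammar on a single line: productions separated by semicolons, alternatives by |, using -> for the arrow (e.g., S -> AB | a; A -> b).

S -> ch | hf | Ghf; G -> S | JS | cc; J -> f | GcS | SGf

Nullable set: {J}.
G -> JS: J nullable, giving JS | S.
Drop J -> ε.
Unchanged (no nullable symbols): S -> Ghf; S -> ch; S -> hf; G -> cc; J -> GcS; J -> SGf; J -> f.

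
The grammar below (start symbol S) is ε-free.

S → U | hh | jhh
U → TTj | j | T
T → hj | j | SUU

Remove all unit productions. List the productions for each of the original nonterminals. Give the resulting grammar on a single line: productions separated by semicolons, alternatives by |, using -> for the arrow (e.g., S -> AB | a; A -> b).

S -> j | hh | hj | SUU | TTj | jhh; T -> j | hj | SUU; U -> j | hj | SUU | TTj

Unit productions: S->U, U->T.
Unit pairs (A ⇒* B via units): (S,T), (S,U), (U,T).
S: inherits non-unit rules of {S, T, U} → SUU | TTj | hh | hj | j | jhh.
T: inherits non-unit rules of {T} → SUU | hj | j.
U: inherits non-unit rules of {T, U} → SUU | TTj | hj | j.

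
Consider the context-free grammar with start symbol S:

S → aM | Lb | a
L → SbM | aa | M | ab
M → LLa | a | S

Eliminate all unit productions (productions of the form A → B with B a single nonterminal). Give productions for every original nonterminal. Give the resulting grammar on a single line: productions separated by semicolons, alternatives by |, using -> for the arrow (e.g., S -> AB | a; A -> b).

Unit productions: L->M, M->S.
Unit pairs (A ⇒* B via units): (L,M), (L,S), (M,S).
S: inherits non-unit rules of {S} → Lb | a | aM.
L: inherits non-unit rules of {L, M, S} → LLa | Lb | SbM | a | aM | aa | ab.
M: inherits non-unit rules of {M, S} → LLa | Lb | a | aM.

S -> a | Lb | aM; L -> a | Lb | aM | aa | ab | LLa | SbM; M -> a | Lb | aM | LLa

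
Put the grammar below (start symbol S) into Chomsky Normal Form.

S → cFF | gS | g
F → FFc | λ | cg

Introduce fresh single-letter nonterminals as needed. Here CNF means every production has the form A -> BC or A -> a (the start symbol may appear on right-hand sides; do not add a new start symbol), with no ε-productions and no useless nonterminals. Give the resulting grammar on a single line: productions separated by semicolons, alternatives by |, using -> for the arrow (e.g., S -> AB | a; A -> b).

Nullable: {F}; after ε-elimination: S -> c | g | cF | gS | cFF; F -> c | Fc | cg | FFc.
No unit productions to eliminate.
TERM: introduce A -> c, B -> g and substitute in every rule of length ≥2.
BIN: F -> FFA becomes F -> FC, C -> FA; S -> AFF becomes S -> AD, D -> FF.

S -> c | g | AD | AF | BS; A -> c; B -> g; C -> FA; D -> FF; F -> c | AB | FA | FC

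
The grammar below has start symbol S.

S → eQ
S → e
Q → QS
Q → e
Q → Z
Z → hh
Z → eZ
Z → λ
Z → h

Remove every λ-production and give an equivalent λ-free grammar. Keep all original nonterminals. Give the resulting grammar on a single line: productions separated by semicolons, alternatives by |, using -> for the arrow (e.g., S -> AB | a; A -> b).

S -> e | eQ; Q -> S | Z | e | QS; Z -> e | h | eZ | hh

Nullable set: {Q, Z}.
S -> eQ: Q nullable, giving e | eQ.
Q -> QS: Q nullable, giving QS | S.
Q -> Z: Z nullable, giving Z.
Drop Z -> λ.
Z -> eZ: Z nullable, giving e | eZ.
Unchanged (no nullable symbols): S -> e; Q -> e; Z -> h; Z -> hh.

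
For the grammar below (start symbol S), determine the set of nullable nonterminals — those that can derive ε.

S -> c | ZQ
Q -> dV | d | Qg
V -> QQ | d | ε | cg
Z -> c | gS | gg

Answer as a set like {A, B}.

{V}

Directly nullable (have an ε-rule): {V}.
Not nullable: Q, S, Z — each has a terminal in every rule's right-hand side or depends on a non-nullable symbol.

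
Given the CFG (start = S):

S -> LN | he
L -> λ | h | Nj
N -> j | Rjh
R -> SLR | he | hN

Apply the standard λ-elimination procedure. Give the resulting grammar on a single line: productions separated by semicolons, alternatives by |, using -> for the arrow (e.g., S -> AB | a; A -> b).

S -> N | LN | he; L -> h | Nj; N -> j | Rjh; R -> SR | hN | he | SLR

Nullable set: {L}.
S -> LN: L nullable, giving LN | N.
Drop L -> λ.
R -> SLR: L nullable, giving SLR | SR.
Unchanged (no nullable symbols): S -> he; L -> Nj; L -> h; N -> Rjh; N -> j; R -> hN; R -> he.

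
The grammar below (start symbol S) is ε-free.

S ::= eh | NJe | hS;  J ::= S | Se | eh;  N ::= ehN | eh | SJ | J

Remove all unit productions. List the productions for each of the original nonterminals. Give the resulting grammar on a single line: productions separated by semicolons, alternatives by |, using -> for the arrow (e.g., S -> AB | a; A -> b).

S -> eh | hS | NJe; J -> Se | eh | hS | NJe; N -> SJ | Se | eh | hS | NJe | ehN

Unit productions: J->S, N->J.
Unit pairs (A ⇒* B via units): (J,S), (N,J), (N,S).
S: inherits non-unit rules of {S} → NJe | eh | hS.
J: inherits non-unit rules of {J, S} → NJe | Se | eh | hS.
N: inherits non-unit rules of {J, N, S} → NJe | SJ | Se | eh | ehN | hS.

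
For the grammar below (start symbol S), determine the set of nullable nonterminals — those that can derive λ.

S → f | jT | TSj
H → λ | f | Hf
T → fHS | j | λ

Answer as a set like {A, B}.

Directly nullable (have an ε-rule): {H, T}.
Not nullable: S — each has a terminal in every rule's right-hand side or depends on a non-nullable symbol.

{H, T}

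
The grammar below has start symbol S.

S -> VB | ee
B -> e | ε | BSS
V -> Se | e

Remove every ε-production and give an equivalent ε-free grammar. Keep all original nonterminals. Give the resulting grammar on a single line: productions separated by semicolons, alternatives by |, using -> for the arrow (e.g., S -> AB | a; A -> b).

Nullable set: {B}.
S -> VB: B nullable, giving V | VB.
Drop B -> ε.
B -> BSS: B nullable, giving BSS | SS.
Unchanged (no nullable symbols): S -> ee; B -> e; V -> Se; V -> e.

S -> V | VB | ee; B -> e | SS | BSS; V -> e | Se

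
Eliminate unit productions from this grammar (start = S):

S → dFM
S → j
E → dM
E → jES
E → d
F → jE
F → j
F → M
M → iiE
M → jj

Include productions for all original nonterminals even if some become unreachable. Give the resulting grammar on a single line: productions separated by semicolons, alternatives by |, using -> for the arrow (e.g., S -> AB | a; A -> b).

Unit productions: F->M.
Unit pairs (A ⇒* B via units): (F,M).
S: inherits non-unit rules of {S} → dFM | j.
E: inherits non-unit rules of {E} → d | dM | jES.
F: inherits non-unit rules of {F, M} → iiE | j | jE | jj.
M: inherits non-unit rules of {M} → iiE | jj.

S -> j | dFM; E -> d | dM | jES; F -> j | jE | jj | iiE; M -> jj | iiE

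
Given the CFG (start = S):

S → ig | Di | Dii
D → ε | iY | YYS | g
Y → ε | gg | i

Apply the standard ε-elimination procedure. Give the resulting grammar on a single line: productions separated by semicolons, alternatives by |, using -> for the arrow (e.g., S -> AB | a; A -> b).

Nullable set: {D, Y}.
S -> Di: D nullable, giving Di | i.
S -> Dii: D nullable, giving Dii | ii.
Drop D -> ε.
D -> YYS: Y, Y nullable, giving S | YS | YYS.
D -> iY: Y nullable, giving i | iY.
Drop Y -> ε.
Unchanged (no nullable symbols): S -> ig; D -> g; Y -> gg; Y -> i.

S -> i | Di | ig | ii | Dii; D -> S | g | i | YS | iY | YYS; Y -> i | gg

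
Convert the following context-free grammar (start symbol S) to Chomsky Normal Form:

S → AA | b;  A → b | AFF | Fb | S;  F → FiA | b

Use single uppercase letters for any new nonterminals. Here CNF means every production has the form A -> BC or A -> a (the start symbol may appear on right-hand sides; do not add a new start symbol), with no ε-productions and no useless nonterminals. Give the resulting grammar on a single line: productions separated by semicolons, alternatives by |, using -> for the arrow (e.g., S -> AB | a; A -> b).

S -> b | AA; A -> b | AA | AD | FB; B -> b; C -> i; D -> FF; E -> CA; F -> b | FE

No ε-productions.
After unit-elimination: S -> b | AA; A -> b | AA | Fb | AFF; F -> b | FiA.
TERM: introduce B -> b, C -> i and substitute in every rule of length ≥2.
BIN: A -> AFF becomes A -> AD, D -> FF; F -> FCA becomes F -> FE, E -> CA.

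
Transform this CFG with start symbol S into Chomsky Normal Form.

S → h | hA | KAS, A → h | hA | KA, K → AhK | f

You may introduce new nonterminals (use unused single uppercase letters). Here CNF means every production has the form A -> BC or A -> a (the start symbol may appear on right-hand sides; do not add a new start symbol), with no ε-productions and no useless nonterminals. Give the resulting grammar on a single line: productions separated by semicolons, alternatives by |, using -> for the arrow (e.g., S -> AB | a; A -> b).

No ε-productions.
No unit productions to eliminate.
TERM: introduce B -> h and substitute in every rule of length ≥2.
BIN: K -> ABK becomes K -> AC, C -> BK; S -> KAS becomes S -> KD, D -> AS.

S -> h | BA | KD; A -> h | BA | KA; B -> h; C -> BK; D -> AS; K -> f | AC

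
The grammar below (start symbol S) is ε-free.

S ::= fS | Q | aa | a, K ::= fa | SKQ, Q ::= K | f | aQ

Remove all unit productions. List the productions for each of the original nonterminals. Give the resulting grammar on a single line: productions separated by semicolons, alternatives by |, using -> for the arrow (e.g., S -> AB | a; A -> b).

S -> a | f | aQ | aa | fS | fa | SKQ; K -> fa | SKQ; Q -> f | aQ | fa | SKQ

Unit productions: Q->K, S->Q.
Unit pairs (A ⇒* B via units): (Q,K), (S,K), (S,Q).
S: inherits non-unit rules of {K, Q, S} → SKQ | a | aQ | aa | f | fS | fa.
K: inherits non-unit rules of {K} → SKQ | fa.
Q: inherits non-unit rules of {K, Q} → SKQ | aQ | f | fa.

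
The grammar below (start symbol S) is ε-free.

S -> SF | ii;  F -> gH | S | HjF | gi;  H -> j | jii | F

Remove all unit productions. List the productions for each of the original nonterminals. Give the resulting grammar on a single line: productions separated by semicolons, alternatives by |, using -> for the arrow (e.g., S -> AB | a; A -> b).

Unit productions: F->S, H->F.
Unit pairs (A ⇒* B via units): (F,S), (H,F), (H,S).
S: inherits non-unit rules of {S} → SF | ii.
F: inherits non-unit rules of {F, S} → HjF | SF | gH | gi | ii.
H: inherits non-unit rules of {F, H, S} → HjF | SF | gH | gi | ii | j | jii.

S -> SF | ii; F -> SF | gH | gi | ii | HjF; H -> j | SF | gH | gi | ii | HjF | jii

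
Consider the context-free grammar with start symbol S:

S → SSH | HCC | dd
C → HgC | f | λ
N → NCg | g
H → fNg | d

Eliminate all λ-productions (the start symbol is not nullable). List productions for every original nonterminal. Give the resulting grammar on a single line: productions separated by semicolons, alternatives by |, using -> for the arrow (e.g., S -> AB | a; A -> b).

S -> H | HC | dd | HCC | SSH; C -> f | Hg | HgC; H -> d | fNg; N -> g | Ng | NCg

Nullable set: {C}.
S -> HCC: C, C nullable, giving H | HC | HCC.
Drop C -> λ.
C -> HgC: C nullable, giving Hg | HgC.
N -> NCg: C nullable, giving NCg | Ng.
Unchanged (no nullable symbols): S -> SSH; S -> dd; C -> f; H -> d; H -> fNg; N -> g.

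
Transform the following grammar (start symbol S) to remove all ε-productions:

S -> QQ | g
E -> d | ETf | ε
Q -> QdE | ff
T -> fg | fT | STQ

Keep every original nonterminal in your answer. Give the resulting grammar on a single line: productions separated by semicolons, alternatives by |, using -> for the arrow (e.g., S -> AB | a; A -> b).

Nullable set: {E}.
Drop E -> ε.
E -> ETf: E nullable, giving ETf | Tf.
Q -> QdE: E nullable, giving Qd | QdE.
Unchanged (no nullable symbols): S -> QQ; S -> g; E -> d; Q -> ff; T -> STQ; T -> fT; T -> fg.

S -> g | QQ; E -> d | Tf | ETf; Q -> Qd | ff | QdE; T -> fT | fg | STQ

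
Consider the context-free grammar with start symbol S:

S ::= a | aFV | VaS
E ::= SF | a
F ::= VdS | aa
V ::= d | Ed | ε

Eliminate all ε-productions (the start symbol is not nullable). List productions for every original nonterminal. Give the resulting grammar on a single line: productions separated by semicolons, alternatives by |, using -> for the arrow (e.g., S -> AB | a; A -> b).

S -> a | aF | aS | VaS | aFV; E -> a | SF; F -> aa | dS | VdS; V -> d | Ed

Nullable set: {V}.
S -> VaS: V nullable, giving VaS | aS.
S -> aFV: V nullable, giving aF | aFV.
F -> VdS: V nullable, giving VdS | dS.
Drop V -> ε.
Unchanged (no nullable symbols): S -> a; E -> SF; E -> a; F -> aa; V -> Ed; V -> d.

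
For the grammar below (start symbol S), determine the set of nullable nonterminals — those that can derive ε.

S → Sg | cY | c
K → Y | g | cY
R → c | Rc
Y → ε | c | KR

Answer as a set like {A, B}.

{K, Y}

Directly nullable (have an ε-rule): {Y}.
K is nullable via K -> Y (every symbol on the right is already known nullable).
Not nullable: R, S — each has a terminal in every rule's right-hand side or depends on a non-nullable symbol.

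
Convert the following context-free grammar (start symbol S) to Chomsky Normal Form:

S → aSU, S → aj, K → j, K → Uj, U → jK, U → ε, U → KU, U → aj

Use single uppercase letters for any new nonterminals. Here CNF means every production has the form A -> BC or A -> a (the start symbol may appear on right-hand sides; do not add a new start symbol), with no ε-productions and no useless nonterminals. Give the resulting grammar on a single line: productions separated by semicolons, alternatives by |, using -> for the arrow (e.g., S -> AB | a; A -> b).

S -> BA | BC | BS; A -> j; B -> a; C -> SU; K -> j | UA; U -> j | AK | BA | KU | UA

Nullable: {U}; after ε-elimination: S -> aS | aj | aSU; K -> j | Uj; U -> K | KU | aj | jK.
After unit-elimination: S -> aS | aj | aSU; K -> j | Uj; U -> j | KU | Uj | aj | jK.
TERM: introduce B -> a, A -> j and substitute in every rule of length ≥2.
BIN: S -> BSU becomes S -> BC, C -> SU.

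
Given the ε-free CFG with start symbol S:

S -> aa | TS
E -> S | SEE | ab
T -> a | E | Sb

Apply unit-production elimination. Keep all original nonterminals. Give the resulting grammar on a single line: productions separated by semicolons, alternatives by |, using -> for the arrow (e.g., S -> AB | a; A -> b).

S -> TS | aa; E -> TS | aa | ab | SEE; T -> a | Sb | TS | aa | ab | SEE

Unit productions: E->S, T->E.
Unit pairs (A ⇒* B via units): (E,S), (T,E), (T,S).
S: inherits non-unit rules of {S} → TS | aa.
E: inherits non-unit rules of {E, S} → SEE | TS | aa | ab.
T: inherits non-unit rules of {E, S, T} → SEE | Sb | TS | a | aa | ab.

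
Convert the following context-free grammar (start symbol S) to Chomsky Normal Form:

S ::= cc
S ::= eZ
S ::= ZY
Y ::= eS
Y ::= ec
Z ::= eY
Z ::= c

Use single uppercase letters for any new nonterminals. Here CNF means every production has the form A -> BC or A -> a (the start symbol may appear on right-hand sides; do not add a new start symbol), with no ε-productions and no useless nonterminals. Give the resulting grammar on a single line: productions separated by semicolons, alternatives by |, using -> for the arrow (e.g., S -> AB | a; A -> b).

S -> AA | BZ | ZY; A -> c; B -> e; Y -> BA | BS; Z -> c | BY

No ε-productions.
No unit productions to eliminate.
TERM: introduce A -> c, B -> e and substitute in every rule of length ≥2.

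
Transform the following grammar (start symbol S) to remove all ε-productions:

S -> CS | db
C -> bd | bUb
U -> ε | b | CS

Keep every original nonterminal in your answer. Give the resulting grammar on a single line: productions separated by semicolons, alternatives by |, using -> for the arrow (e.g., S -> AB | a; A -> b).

Nullable set: {U}.
C -> bUb: U nullable, giving bUb | bb.
Drop U -> ε.
Unchanged (no nullable symbols): S -> CS; S -> db; C -> bd; U -> CS; U -> b.

S -> CS | db; C -> bb | bd | bUb; U -> b | CS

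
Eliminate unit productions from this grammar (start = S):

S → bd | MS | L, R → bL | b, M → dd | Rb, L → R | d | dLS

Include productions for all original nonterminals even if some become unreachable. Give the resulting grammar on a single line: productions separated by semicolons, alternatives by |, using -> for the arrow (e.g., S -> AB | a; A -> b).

Unit productions: L->R, S->L.
Unit pairs (A ⇒* B via units): (L,R), (S,L), (S,R).
S: inherits non-unit rules of {L, R, S} → MS | b | bL | bd | d | dLS.
L: inherits non-unit rules of {L, R} → b | bL | d | dLS.
M: inherits non-unit rules of {M} → Rb | dd.
R: inherits non-unit rules of {R} → b | bL.

S -> b | d | MS | bL | bd | dLS; L -> b | d | bL | dLS; M -> Rb | dd; R -> b | bL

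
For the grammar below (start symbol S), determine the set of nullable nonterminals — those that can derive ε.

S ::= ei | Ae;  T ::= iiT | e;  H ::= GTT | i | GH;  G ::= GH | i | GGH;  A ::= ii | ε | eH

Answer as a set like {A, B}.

Directly nullable (have an ε-rule): {A}.
Not nullable: G, H, S, T — each has a terminal in every rule's right-hand side or depends on a non-nullable symbol.

{A}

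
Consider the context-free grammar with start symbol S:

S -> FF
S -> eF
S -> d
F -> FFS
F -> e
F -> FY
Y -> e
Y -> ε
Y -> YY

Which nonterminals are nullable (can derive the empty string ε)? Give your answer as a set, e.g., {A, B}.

{Y}

Directly nullable (have an ε-rule): {Y}.
Not nullable: F, S — each has a terminal in every rule's right-hand side or depends on a non-nullable symbol.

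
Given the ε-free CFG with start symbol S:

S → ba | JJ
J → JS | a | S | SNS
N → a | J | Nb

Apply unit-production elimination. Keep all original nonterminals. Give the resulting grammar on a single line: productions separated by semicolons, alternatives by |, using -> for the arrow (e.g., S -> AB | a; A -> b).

Unit productions: J->S, N->J.
Unit pairs (A ⇒* B via units): (J,S), (N,J), (N,S).
S: inherits non-unit rules of {S} → JJ | ba.
J: inherits non-unit rules of {J, S} → JJ | JS | SNS | a | ba.
N: inherits non-unit rules of {J, N, S} → JJ | JS | Nb | SNS | a | ba.

S -> JJ | ba; J -> a | JJ | JS | ba | SNS; N -> a | JJ | JS | Nb | ba | SNS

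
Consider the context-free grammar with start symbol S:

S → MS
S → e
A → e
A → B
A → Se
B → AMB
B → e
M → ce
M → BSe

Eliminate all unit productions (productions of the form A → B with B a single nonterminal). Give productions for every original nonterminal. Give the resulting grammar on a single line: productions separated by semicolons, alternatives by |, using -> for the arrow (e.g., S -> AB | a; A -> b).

Unit productions: A->B.
Unit pairs (A ⇒* B via units): (A,B).
S: inherits non-unit rules of {S} → MS | e.
A: inherits non-unit rules of {A, B} → AMB | Se | e.
B: inherits non-unit rules of {B} → AMB | e.
M: inherits non-unit rules of {M} → BSe | ce.

S -> e | MS; A -> e | Se | AMB; B -> e | AMB; M -> ce | BSe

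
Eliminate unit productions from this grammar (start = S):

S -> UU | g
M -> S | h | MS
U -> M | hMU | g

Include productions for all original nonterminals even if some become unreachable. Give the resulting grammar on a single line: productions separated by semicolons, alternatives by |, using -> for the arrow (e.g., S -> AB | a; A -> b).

Unit productions: M->S, U->M.
Unit pairs (A ⇒* B via units): (M,S), (U,M), (U,S).
S: inherits non-unit rules of {S} → UU | g.
M: inherits non-unit rules of {M, S} → MS | UU | g | h.
U: inherits non-unit rules of {M, S, U} → MS | UU | g | h | hMU.

S -> g | UU; M -> g | h | MS | UU; U -> g | h | MS | UU | hMU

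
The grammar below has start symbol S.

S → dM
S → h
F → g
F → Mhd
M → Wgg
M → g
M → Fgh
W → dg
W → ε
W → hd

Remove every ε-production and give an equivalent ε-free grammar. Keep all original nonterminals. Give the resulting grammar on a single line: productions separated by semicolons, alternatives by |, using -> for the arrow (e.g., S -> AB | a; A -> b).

S -> h | dM; F -> g | Mhd; M -> g | gg | Fgh | Wgg; W -> dg | hd

Nullable set: {W}.
M -> Wgg: W nullable, giving Wgg | gg.
Drop W -> ε.
Unchanged (no nullable symbols): S -> dM; S -> h; F -> Mhd; F -> g; M -> Fgh; M -> g; W -> dg; W -> hd.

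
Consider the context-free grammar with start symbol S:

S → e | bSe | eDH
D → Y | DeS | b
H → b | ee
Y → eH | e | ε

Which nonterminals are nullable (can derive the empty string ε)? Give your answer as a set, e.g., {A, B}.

Directly nullable (have an ε-rule): {Y}.
D is nullable via D -> Y (every symbol on the right is already known nullable).
Not nullable: H, S — each has a terminal in every rule's right-hand side or depends on a non-nullable symbol.

{D, Y}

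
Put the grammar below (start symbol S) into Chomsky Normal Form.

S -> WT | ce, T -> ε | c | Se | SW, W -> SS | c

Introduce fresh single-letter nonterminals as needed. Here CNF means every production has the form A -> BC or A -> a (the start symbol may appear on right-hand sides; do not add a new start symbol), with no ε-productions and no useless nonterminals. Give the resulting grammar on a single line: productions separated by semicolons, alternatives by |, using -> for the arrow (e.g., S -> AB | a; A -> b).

Nullable: {T}; after ε-elimination: S -> W | WT | ce; T -> c | SW | Se; W -> c | SS.
After unit-elimination: S -> c | SS | WT | ce; T -> c | SW | Se; W -> c | SS.
TERM: introduce A -> c, B -> e and substitute in every rule of length ≥2.

S -> c | AB | SS | WT; A -> c; B -> e; T -> c | SB | SW; W -> c | SS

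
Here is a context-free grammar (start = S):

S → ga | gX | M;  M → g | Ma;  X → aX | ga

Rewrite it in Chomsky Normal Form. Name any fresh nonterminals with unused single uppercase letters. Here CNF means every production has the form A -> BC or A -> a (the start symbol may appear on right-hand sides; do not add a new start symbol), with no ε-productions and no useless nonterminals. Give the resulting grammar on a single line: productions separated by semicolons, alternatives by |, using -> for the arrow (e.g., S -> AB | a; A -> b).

No ε-productions.
After unit-elimination: S -> g | Ma | gX | ga; M -> g | Ma; X -> aX | ga.
TERM: introduce A -> a, B -> g and substitute in every rule of length ≥2.

S -> g | BA | BX | MA; A -> a; B -> g; M -> g | MA; X -> AX | BA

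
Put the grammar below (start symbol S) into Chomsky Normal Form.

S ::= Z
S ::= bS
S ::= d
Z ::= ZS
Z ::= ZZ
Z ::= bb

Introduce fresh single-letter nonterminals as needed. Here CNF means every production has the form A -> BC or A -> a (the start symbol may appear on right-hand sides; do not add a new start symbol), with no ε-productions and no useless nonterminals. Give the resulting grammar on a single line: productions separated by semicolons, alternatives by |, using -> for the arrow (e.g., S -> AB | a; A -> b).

No ε-productions.
After unit-elimination: S -> d | ZS | ZZ | bS | bb; Z -> ZS | ZZ | bb.
TERM: introduce A -> b and substitute in every rule of length ≥2.

S -> d | AA | AS | ZS | ZZ; A -> b; Z -> AA | ZS | ZZ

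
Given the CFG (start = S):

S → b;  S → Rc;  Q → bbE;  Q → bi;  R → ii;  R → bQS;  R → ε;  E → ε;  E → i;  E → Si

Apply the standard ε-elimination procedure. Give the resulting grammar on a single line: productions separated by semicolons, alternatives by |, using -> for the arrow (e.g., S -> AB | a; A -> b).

Nullable set: {E, R}.
S -> Rc: R nullable, giving Rc | c.
Drop E -> ε.
Q -> bbE: E nullable, giving bb | bbE.
Drop R -> ε.
Unchanged (no nullable symbols): S -> b; E -> Si; E -> i; Q -> bi; R -> bQS; R -> ii.

S -> b | c | Rc; E -> i | Si; Q -> bb | bi | bbE; R -> ii | bQS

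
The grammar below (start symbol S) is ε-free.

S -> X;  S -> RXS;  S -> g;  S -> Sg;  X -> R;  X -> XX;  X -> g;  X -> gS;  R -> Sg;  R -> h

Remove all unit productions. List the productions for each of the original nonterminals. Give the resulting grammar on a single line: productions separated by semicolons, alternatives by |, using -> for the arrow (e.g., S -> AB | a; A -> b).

S -> g | h | Sg | XX | gS | RXS; R -> h | Sg; X -> g | h | Sg | XX | gS

Unit productions: S->X, X->R.
Unit pairs (A ⇒* B via units): (S,R), (S,X), (X,R).
S: inherits non-unit rules of {R, S, X} → RXS | Sg | XX | g | gS | h.
R: inherits non-unit rules of {R} → Sg | h.
X: inherits non-unit rules of {R, X} → Sg | XX | g | gS | h.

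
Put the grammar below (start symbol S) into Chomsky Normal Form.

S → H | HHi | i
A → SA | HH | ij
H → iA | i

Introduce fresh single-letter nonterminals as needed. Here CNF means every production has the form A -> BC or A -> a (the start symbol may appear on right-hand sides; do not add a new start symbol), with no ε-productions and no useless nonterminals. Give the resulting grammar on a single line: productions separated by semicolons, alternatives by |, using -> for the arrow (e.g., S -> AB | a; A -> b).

No ε-productions.
After unit-elimination: S -> i | iA | HHi; A -> HH | SA | ij; H -> i | iA.
TERM: introduce B -> i, C -> j and substitute in every rule of length ≥2.
BIN: S -> HHB becomes S -> HD, D -> HB.

S -> i | BA | HD; A -> BC | HH | SA; B -> i; C -> j; D -> HB; H -> i | BA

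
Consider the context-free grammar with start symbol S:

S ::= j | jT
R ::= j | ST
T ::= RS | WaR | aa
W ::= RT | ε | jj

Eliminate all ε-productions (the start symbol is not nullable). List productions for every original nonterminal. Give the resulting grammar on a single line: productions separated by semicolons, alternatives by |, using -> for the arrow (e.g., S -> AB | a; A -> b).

Nullable set: {W}.
T -> WaR: W nullable, giving WaR | aR.
Drop W -> ε.
Unchanged (no nullable symbols): S -> j; S -> jT; R -> ST; R -> j; T -> RS; T -> aa; W -> RT; W -> jj.

S -> j | jT; R -> j | ST; T -> RS | aR | aa | WaR; W -> RT | jj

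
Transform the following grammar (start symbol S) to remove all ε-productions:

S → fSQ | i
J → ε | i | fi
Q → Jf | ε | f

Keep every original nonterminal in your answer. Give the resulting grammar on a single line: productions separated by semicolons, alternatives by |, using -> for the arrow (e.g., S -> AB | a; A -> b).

S -> i | fS | fSQ; J -> i | fi; Q -> f | Jf

Nullable set: {J, Q}.
S -> fSQ: Q nullable, giving fS | fSQ.
Drop J -> ε.
Drop Q -> ε.
Q -> Jf: J nullable, giving Jf | f.
Unchanged (no nullable symbols): S -> i; J -> fi; J -> i; Q -> f.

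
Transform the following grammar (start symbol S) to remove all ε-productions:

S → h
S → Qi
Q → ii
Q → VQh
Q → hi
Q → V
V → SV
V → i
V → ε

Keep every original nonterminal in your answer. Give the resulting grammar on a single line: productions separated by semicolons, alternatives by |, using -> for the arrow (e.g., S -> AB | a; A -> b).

S -> h | i | Qi; Q -> V | h | Qh | Vh | hi | ii | VQh; V -> S | i | SV

Nullable set: {Q, V}.
S -> Qi: Q nullable, giving Qi | i.
Q -> V: V nullable, giving V.
Q -> VQh: V, Q nullable, giving Qh | VQh | Vh | h.
Drop V -> ε.
V -> SV: V nullable, giving S | SV.
Unchanged (no nullable symbols): S -> h; Q -> hi; Q -> ii; V -> i.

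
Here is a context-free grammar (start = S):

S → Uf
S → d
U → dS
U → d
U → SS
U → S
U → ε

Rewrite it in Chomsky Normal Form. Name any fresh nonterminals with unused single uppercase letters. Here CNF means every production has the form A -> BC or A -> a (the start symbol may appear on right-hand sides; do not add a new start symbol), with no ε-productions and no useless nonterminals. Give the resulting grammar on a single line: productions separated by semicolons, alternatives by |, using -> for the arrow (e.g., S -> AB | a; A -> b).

Nullable: {U}; after ε-elimination: S -> d | f | Uf; U -> S | d | SS | dS.
After unit-elimination: S -> d | f | Uf; U -> d | f | SS | Uf | dS.
TERM: introduce B -> d, A -> f and substitute in every rule of length ≥2.

S -> d | f | UA; A -> f; B -> d; U -> d | f | BS | SS | UA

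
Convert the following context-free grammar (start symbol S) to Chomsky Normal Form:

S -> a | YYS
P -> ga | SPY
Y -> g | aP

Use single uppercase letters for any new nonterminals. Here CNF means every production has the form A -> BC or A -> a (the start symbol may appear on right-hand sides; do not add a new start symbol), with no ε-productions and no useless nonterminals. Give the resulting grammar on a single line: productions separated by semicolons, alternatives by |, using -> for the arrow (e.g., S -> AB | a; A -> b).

No ε-productions.
No unit productions to eliminate.
TERM: introduce B -> a, A -> g and substitute in every rule of length ≥2.
BIN: P -> SPY becomes P -> SC, C -> PY; S -> YYS becomes S -> YD, D -> YS.

S -> a | YD; A -> g; B -> a; C -> PY; D -> YS; P -> AB | SC; Y -> g | BP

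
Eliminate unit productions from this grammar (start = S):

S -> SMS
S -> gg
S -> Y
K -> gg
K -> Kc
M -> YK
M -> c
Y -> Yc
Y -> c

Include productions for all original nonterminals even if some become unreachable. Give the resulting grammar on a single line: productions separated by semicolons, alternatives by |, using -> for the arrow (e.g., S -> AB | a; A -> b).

S -> c | Yc | gg | SMS; K -> Kc | gg; M -> c | YK; Y -> c | Yc

Unit productions: S->Y.
Unit pairs (A ⇒* B via units): (S,Y).
S: inherits non-unit rules of {S, Y} → SMS | Yc | c | gg.
K: inherits non-unit rules of {K} → Kc | gg.
M: inherits non-unit rules of {M} → YK | c.
Y: inherits non-unit rules of {Y} → Yc | c.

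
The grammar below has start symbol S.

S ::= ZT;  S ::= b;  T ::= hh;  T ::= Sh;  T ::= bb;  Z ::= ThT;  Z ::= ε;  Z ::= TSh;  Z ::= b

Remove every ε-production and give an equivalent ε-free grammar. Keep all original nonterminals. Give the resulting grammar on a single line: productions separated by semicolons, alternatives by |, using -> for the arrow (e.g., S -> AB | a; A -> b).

S -> T | b | ZT; T -> Sh | bb | hh; Z -> b | TSh | ThT

Nullable set: {Z}.
S -> ZT: Z nullable, giving T | ZT.
Drop Z -> ε.
Unchanged (no nullable symbols): S -> b; T -> Sh; T -> bb; T -> hh; Z -> TSh; Z -> ThT; Z -> b.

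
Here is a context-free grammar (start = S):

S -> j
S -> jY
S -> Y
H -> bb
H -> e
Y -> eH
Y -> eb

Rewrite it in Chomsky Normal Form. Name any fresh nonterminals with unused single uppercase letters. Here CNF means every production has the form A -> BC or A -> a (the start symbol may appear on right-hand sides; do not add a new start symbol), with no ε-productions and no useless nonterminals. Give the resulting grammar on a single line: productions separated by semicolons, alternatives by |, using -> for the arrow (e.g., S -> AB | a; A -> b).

S -> j | BA | BH | CY; A -> b; B -> e; C -> j; H -> e | AA; Y -> BA | BH

No ε-productions.
After unit-elimination: S -> j | eH | eb | jY; H -> e | bb; Y -> eH | eb.
TERM: introduce A -> b, B -> e, C -> j and substitute in every rule of length ≥2.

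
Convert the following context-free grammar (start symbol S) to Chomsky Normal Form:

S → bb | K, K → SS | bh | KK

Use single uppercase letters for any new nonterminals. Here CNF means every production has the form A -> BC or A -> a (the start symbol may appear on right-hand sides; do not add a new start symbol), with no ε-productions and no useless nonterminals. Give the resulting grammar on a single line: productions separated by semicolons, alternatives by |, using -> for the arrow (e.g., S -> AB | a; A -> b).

S -> AA | AB | KK | SS; A -> b; B -> h; K -> AB | KK | SS

No ε-productions.
After unit-elimination: S -> KK | SS | bb | bh; K -> KK | SS | bh.
TERM: introduce A -> b, B -> h and substitute in every rule of length ≥2.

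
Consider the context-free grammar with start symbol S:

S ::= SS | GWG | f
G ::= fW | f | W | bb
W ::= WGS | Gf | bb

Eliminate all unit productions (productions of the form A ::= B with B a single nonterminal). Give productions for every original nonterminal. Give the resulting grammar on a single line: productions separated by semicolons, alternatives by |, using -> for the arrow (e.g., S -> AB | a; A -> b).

S -> f | SS | GWG; G -> f | Gf | bb | fW | WGS; W -> Gf | bb | WGS

Unit productions: G->W.
Unit pairs (A ⇒* B via units): (G,W).
S: inherits non-unit rules of {S} → GWG | SS | f.
G: inherits non-unit rules of {G, W} → Gf | WGS | bb | f | fW.
W: inherits non-unit rules of {W} → Gf | WGS | bb.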